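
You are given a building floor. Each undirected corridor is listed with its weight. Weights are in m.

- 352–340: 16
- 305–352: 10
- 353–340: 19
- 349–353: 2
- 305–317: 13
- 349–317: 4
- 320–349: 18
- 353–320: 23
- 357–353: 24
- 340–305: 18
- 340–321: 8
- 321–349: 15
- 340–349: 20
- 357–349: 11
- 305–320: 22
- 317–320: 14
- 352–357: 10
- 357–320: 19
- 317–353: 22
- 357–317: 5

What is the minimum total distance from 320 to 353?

Shortest distances from 320:
320: 0
317: 14  (via 320)
349: 18  (via 320)
357: 19  (via 320)
353: 20  (via 349)
Shortest route: 320 → 349 → 353 = 20 m.

20 m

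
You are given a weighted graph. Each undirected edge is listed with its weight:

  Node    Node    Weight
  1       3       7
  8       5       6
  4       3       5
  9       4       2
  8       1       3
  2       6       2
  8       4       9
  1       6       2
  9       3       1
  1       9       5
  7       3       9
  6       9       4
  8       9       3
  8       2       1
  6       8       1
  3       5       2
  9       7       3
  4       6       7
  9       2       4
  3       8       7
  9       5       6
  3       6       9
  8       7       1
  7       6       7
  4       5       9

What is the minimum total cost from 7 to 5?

6

Shortest distances from 7:
7: 0
8: 1  (via 7)
2: 2  (via 8)
6: 2  (via 8)
9: 3  (via 7)
1: 4  (via 8)
3: 4  (via 9)
4: 5  (via 9)
5: 6  (via 3)
Shortest route: 7–9–3–5 = 6.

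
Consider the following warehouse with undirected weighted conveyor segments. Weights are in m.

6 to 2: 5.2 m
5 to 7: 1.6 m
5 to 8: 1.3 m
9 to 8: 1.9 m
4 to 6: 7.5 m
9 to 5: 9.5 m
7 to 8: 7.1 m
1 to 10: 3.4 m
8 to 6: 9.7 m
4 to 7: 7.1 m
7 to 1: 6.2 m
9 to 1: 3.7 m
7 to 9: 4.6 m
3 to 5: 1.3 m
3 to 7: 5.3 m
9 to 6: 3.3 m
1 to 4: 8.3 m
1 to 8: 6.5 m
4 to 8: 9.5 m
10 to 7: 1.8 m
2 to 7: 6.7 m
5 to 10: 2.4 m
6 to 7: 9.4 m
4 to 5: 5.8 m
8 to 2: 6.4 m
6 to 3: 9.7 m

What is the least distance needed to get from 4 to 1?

8.3 m

Shortest distances from 4:
4: 0
5: 5.8  (via 4)
3: 7.1  (via 5)
7: 7.1  (via 4)
8: 7.1  (via 5)
6: 7.5  (via 4)
10: 8.2  (via 5)
1: 8.3  (via 4)
Shortest route: 4 → 1 = 8.3 m.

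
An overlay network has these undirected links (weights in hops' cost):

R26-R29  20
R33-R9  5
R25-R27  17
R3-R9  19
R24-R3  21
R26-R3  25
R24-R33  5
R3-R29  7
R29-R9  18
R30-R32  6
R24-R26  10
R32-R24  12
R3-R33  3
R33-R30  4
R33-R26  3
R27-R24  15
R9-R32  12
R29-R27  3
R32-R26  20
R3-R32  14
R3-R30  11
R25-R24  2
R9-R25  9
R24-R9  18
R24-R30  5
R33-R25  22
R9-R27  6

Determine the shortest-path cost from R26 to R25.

Running Dijkstra from R26:
R26: 0
R33: 3  (via R26)
R3: 6  (via R33)
R30: 7  (via R33)
R24: 8  (via R33)
R9: 8  (via R33)
R25: 10  (via R24)
Shortest route: R26–R33–R24–R25 = 10 hops' cost.

10 hops' cost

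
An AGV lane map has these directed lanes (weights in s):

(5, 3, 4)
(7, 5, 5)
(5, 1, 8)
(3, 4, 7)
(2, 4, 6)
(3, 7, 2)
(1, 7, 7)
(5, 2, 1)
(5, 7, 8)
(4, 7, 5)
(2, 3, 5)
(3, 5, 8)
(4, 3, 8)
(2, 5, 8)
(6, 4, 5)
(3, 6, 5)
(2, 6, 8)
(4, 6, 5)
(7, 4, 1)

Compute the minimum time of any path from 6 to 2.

Candidate routes:
6 → 4 → 3 → 7 → 5 → 2: 5+8+2+5+1 = 21
6 → 4 → 7 → 5 → 2: 5+5+5+1 = 16
Cheapest is 6 → 4 → 7 → 5 → 2 at 16 s.

16 s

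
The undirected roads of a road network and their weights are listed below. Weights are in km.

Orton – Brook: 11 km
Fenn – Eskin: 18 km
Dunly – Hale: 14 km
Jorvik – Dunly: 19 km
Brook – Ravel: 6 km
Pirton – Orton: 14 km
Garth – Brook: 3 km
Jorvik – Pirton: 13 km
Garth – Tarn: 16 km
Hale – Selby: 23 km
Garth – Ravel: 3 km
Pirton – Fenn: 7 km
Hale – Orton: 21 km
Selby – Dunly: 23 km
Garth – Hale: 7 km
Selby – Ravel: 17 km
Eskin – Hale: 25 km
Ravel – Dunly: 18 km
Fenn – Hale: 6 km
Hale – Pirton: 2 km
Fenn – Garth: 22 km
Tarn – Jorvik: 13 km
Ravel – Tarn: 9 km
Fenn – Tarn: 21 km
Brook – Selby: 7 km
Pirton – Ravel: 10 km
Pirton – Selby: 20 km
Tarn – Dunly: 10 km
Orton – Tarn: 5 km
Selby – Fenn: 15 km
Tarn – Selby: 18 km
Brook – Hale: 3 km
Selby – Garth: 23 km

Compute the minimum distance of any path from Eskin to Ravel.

Shortest distances from Eskin:
Eskin: 0
Fenn: 18  (via Eskin)
Hale: 24  (via Fenn)
Pirton: 25  (via Fenn)
Brook: 27  (via Hale)
Garth: 30  (via Brook)
Selby: 33  (via Fenn)
Ravel: 33  (via Brook)
Shortest route: Eskin → Fenn → Hale → Brook → Ravel = 33 km.

33 km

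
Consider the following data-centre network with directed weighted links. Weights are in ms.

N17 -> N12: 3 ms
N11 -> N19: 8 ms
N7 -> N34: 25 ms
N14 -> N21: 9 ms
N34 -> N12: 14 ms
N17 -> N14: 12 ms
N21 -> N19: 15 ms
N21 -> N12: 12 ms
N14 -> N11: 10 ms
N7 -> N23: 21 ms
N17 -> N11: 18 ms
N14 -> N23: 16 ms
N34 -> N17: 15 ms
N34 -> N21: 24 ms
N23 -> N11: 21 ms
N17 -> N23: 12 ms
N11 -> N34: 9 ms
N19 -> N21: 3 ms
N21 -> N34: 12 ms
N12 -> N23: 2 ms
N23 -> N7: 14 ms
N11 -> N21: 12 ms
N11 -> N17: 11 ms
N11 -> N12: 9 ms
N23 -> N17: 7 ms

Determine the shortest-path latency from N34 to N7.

Running Dijkstra from N34:
N34: 0
N12: 14  (via N34)
N17: 15  (via N34)
N23: 16  (via N12)
N21: 24  (via N34)
N14: 27  (via N17)
N7: 30  (via N23)
Shortest route: N34–N12–N23–N7 = 30 ms.

30 ms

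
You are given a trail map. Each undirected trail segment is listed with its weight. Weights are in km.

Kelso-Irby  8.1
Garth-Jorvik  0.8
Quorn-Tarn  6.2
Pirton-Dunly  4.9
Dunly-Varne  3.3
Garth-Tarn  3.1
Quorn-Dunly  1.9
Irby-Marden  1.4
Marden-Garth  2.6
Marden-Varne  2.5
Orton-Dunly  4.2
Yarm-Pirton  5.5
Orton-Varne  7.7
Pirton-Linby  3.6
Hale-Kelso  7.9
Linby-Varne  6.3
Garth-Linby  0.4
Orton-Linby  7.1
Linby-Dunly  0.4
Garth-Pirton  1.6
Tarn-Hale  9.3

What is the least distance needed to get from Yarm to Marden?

Enumerating some paths:
Yarm - Pirton - Garth - Marden: 5.5+1.6+2.6 = 9.7
Yarm - Pirton - Linby - Garth - Marden: 5.5+3.6+0.4+2.6 = 12.1
Yarm - Pirton - Garth - Linby - Dunly - Varne - Marden: 5.5+1.6+0.4+0.4+3.3+2.5 = 13.7
Cheapest is Yarm - Pirton - Garth - Marden at 9.7 km.

9.7 km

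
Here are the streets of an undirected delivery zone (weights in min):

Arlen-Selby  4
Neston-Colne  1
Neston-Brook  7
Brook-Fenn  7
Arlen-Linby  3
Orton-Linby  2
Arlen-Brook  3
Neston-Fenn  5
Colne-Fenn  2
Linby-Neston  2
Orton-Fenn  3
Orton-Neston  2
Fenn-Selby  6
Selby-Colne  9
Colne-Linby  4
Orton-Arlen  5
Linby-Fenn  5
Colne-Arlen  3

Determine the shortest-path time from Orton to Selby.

9 min

Shortest distances from Orton:
Orton: 0
Linby: 2  (via Orton)
Neston: 2  (via Orton)
Fenn: 3  (via Orton)
Colne: 3  (via Neston)
Arlen: 5  (via Orton)
Brook: 8  (via Arlen)
Selby: 9  (via Fenn)
Shortest route: Orton–Fenn–Selby = 9 min.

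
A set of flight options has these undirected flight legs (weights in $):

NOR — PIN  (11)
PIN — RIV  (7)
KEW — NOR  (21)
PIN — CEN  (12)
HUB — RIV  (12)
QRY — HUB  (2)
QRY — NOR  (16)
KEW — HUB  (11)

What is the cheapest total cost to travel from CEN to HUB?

Candidate routes:
CEN–PIN–RIV–HUB: 12+7+12 = 31
CEN–PIN–NOR–QRY–HUB: 12+11+16+2 = 41
The minimum is $31 via CEN–PIN–RIV–HUB.

$31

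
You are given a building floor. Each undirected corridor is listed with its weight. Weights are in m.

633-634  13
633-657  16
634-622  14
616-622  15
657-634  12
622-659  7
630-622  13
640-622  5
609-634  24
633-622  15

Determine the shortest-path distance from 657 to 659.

33 m

Candidate routes:
657 → 633 → 622 → 659: 16+15+7 = 38
657 → 634 → 622 → 659: 12+14+7 = 33
657 → 634 → 633 → 622 → 659: 12+13+15+7 = 47
Cheapest is 657 → 634 → 622 → 659 at 33 m.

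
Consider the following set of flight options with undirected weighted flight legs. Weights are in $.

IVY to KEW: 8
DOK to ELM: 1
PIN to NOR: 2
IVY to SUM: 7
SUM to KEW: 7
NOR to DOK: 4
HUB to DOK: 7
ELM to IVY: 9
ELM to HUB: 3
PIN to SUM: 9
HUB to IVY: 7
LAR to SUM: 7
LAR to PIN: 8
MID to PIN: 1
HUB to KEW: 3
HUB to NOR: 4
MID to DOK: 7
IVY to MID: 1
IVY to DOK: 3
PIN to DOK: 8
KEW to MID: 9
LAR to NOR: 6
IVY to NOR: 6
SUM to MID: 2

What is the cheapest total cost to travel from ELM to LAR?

$11

Running Dijkstra from ELM:
ELM: 0
DOK: 1  (via ELM)
HUB: 3  (via ELM)
IVY: 4  (via DOK)
MID: 5  (via IVY)
NOR: 5  (via DOK)
KEW: 6  (via HUB)
PIN: 6  (via MID)
SUM: 7  (via MID)
LAR: 11  (via NOR)
Shortest route: ELM → DOK → NOR → LAR = $11.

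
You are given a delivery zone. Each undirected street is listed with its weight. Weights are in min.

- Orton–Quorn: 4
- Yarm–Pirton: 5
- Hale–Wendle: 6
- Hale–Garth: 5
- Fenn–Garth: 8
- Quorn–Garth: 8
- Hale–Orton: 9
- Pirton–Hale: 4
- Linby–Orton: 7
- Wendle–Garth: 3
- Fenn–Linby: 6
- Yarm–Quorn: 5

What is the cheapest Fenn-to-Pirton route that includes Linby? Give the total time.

Shortest Fenn→Linby: Fenn → Linby = 6
Best Linby to Pirton: Linby → Orton → Hale → Pirton costing 20
Total via Linby: 6 + 20 = 26 min.

26 min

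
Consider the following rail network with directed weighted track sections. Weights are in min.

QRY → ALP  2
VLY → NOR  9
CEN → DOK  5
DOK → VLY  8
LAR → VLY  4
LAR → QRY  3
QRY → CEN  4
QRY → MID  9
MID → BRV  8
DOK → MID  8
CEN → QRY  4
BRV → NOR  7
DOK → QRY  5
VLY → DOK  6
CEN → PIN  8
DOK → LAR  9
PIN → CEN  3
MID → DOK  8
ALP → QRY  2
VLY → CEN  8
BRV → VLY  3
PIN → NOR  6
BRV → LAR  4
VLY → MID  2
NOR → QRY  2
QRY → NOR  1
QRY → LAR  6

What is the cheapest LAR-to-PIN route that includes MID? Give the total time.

31 min

Shortest LAR→MID: LAR → VLY → MID = 6
Best MID to PIN: MID → DOK → QRY → CEN → PIN costing 25
Total via MID: 6 + 25 = 31 min.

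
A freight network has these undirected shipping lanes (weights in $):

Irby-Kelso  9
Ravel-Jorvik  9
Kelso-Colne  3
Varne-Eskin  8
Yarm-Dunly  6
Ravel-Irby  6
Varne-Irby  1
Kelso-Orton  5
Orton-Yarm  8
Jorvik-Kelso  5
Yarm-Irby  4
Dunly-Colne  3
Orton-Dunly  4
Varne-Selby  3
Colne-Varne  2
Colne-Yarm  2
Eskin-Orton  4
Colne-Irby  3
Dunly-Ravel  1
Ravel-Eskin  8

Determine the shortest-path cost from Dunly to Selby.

$8

Enumerating some paths:
Dunly → Colne → Yarm → Irby → Varne → Selby: 3+2+4+1+3 = 13
Dunly → Colne → Varne → Selby: 3+2+3 = 8
Dunly → Ravel → Irby → Varne → Selby: 1+6+1+3 = 11
Dunly → Colne → Irby → Varne → Selby: 3+3+1+3 = 10
Cheapest is Dunly → Colne → Varne → Selby at $8.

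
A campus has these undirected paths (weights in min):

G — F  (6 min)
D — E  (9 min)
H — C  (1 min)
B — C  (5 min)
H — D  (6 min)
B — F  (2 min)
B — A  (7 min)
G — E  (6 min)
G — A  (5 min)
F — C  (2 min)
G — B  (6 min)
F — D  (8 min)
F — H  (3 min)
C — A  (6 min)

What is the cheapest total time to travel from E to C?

Shortest distances from E:
E: 0
G: 6  (via E)
D: 9  (via E)
A: 11  (via G)
B: 12  (via G)
F: 12  (via G)
C: 14  (via F)
Shortest route: E → G → F → C = 14 min.

14 min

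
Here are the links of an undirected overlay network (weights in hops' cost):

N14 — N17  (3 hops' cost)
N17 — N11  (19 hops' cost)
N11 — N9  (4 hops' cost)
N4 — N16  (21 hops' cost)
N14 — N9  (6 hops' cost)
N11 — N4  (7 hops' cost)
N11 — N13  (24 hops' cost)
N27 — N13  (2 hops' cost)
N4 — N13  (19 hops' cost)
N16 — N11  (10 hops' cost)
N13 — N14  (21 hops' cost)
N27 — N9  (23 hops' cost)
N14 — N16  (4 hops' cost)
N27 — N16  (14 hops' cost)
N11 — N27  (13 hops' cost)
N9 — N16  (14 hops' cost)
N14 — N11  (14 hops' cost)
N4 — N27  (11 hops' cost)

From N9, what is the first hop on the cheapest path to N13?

Enumerating some paths:
N9 → N11 → N27 → N13: 4+13+2 = 19
N9 → N11 → N4 → N27 → N13: 4+7+11+2 = 24
The minimum is 19 hops' cost via N9 → N11 → N27 → N13.
So from N9 the first move is to N11.

N11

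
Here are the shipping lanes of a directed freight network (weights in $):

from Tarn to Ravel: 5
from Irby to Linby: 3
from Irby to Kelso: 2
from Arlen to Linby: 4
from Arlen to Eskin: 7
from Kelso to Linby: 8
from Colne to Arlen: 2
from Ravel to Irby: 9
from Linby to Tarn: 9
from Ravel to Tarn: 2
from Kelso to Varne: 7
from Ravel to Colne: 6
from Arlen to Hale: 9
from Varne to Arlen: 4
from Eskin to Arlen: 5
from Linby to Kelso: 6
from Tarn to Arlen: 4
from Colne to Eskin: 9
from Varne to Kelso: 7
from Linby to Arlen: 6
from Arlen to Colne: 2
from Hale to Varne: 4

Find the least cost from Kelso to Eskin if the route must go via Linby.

$21

Shortest Kelso→Linby: Kelso → Linby = 8
Shortest Linby→Eskin: Linby → Arlen → Eskin = 13
Total via Linby: 8 + 13 = $21.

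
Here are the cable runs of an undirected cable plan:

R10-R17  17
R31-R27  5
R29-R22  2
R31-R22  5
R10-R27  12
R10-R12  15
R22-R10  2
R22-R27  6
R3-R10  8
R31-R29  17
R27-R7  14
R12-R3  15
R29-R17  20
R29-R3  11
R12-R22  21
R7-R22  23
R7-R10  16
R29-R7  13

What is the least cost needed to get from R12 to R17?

Shortest distances from R12:
R12: 0
R10: 15  (via R12)
R3: 15  (via R12)
R22: 17  (via R10)
R29: 19  (via R22)
R31: 22  (via R22)
R27: 23  (via R22)
R7: 31  (via R10)
R17: 32  (via R10)
Shortest route: R12 → R10 → R17 = 32.

32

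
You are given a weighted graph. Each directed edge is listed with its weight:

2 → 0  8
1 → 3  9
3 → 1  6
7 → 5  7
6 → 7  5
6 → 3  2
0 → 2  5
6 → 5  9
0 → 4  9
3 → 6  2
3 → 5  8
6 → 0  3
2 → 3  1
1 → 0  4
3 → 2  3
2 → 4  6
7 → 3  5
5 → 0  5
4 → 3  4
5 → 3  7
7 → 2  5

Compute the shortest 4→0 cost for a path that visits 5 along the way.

17

Shortest 4→5: 4 → 3 → 5 = 12
Shortest 5→0: 5 → 0 = 5
Total via 5: 12 + 5 = 17.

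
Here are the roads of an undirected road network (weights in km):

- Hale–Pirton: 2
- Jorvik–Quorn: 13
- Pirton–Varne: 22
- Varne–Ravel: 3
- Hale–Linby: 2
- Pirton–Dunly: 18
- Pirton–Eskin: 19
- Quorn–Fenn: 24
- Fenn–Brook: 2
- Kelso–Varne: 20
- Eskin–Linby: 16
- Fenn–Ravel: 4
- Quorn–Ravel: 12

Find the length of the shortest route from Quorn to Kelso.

35 km

Compare a few routes:
Quorn–Fenn–Ravel–Varne–Kelso: 24+4+3+20 = 51
Quorn–Ravel–Varne–Kelso: 12+3+20 = 35
The minimum is 35 km via Quorn–Ravel–Varne–Kelso.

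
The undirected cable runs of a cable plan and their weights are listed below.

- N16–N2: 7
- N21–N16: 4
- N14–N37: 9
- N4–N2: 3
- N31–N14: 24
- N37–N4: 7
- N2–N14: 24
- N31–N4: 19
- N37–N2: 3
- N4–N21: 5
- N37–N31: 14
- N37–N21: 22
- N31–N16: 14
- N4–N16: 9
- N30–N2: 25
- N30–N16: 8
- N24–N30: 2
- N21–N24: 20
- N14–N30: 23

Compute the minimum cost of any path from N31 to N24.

24

Candidate routes:
N31–N16–N30–N24: 14+8+2 = 24
N31–N37–N2–N16–N30–N24: 14+3+7+8+2 = 34
N31–N16–N21–N24: 14+4+20 = 38
Cheapest is N31–N16–N30–N24 at 24.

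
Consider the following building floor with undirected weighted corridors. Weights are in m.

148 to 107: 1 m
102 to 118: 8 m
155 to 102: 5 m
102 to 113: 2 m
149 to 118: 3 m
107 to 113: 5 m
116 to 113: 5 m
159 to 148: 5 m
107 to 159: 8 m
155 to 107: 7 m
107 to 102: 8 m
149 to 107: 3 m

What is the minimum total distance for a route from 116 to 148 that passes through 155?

Best 116 to 155: 116 → 113 → 102 → 155 costing 12
Shortest 155→148: 155 → 107 → 148 = 8
Total via 155: 12 + 8 = 20 m.

20 m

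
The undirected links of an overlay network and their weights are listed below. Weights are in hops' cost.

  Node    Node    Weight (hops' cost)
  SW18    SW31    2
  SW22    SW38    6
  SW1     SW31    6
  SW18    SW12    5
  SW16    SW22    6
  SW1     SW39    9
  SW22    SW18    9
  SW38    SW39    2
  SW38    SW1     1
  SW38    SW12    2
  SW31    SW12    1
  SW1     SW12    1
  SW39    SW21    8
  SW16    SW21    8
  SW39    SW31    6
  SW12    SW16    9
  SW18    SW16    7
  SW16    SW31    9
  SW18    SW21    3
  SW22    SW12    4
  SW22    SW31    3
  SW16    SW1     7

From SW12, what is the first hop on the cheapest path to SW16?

Candidate routes:
SW12 → SW16: 9 = 9
SW12 → SW38 → SW1 → SW16: 2+1+7 = 10
SW12 → SW31 → SW22 → SW16: 1+3+6 = 10
SW12 → SW1 → SW16: 1+7 = 8
The minimum is 8 hops' cost via SW12 → SW1 → SW16.
So from SW12 the first move is to SW1.

SW1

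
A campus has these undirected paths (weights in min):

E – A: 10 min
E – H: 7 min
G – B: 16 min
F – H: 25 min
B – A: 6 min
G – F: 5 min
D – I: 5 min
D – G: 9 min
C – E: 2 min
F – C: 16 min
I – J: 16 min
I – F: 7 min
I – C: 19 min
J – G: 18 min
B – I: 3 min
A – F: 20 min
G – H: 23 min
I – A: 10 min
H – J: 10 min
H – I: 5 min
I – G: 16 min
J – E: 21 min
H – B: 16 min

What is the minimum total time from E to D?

17 min

Enumerating some paths:
E - H - I - D: 7+5+5 = 17
E - A - B - I - D: 10+6+3+5 = 24
Cheapest is E - H - I - D at 17 min.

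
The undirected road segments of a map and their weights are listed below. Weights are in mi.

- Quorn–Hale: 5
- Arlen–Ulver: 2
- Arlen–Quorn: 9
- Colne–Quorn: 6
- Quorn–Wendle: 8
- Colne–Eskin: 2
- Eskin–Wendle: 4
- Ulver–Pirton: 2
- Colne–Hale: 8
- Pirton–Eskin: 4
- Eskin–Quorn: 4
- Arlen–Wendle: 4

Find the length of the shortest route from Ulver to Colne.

Candidate routes:
Ulver - Pirton - Eskin - Colne: 2+4+2 = 8
Ulver - Arlen - Wendle - Eskin - Colne: 2+4+4+2 = 12
Ulver - Arlen - Quorn - Eskin - Colne: 2+9+4+2 = 17
Ulver - Pirton - Eskin - Quorn - Colne: 2+4+4+6 = 16
Cheapest is Ulver - Pirton - Eskin - Colne at 8 mi.

8 mi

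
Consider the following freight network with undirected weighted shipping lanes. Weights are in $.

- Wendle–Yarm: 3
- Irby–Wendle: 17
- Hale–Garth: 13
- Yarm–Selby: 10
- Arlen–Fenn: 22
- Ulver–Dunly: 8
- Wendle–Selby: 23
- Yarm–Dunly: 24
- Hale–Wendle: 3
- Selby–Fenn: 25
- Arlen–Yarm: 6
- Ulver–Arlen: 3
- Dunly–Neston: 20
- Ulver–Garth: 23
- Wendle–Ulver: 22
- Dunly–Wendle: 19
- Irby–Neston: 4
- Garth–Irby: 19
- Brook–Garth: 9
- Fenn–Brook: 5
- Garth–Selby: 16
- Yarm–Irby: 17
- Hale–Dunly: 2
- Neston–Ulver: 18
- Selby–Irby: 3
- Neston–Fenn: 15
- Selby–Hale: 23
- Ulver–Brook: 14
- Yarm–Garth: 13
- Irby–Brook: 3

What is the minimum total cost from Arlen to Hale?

$12

Candidate routes:
Arlen - Ulver - Wendle - Hale: 3+22+3 = 28
Arlen - Yarm - Wendle - Hale: 6+3+3 = 12
Arlen - Ulver - Dunly - Hale: 3+8+2 = 13
Cheapest is Arlen - Yarm - Wendle - Hale at $12.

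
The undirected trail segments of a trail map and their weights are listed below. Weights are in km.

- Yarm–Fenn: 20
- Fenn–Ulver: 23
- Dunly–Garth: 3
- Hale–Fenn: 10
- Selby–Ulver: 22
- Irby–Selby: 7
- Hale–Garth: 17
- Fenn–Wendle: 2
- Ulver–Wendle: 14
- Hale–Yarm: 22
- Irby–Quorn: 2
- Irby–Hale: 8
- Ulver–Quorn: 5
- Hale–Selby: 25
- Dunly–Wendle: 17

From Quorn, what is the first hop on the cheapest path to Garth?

Enumerating some paths:
Quorn - Ulver - Wendle - Dunly - Garth: 5+14+17+3 = 39
Quorn - Irby - Hale - Garth: 2+8+17 = 27
Cheapest is Quorn - Irby - Hale - Garth at 27 km.
So from Quorn the first move is to Irby.

Irby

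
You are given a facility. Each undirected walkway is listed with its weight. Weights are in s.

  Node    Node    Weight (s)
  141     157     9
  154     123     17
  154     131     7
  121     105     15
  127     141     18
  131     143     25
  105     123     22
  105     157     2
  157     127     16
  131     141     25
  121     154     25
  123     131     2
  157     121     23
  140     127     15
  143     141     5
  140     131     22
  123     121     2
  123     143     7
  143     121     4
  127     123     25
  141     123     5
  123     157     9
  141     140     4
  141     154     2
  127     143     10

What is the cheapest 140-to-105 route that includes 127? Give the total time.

33 s

Best 140 to 127: 140 → 127 costing 15
Best 127 to 105: 127 → 157 → 105 costing 18
Total via 127: 15 + 18 = 33 s.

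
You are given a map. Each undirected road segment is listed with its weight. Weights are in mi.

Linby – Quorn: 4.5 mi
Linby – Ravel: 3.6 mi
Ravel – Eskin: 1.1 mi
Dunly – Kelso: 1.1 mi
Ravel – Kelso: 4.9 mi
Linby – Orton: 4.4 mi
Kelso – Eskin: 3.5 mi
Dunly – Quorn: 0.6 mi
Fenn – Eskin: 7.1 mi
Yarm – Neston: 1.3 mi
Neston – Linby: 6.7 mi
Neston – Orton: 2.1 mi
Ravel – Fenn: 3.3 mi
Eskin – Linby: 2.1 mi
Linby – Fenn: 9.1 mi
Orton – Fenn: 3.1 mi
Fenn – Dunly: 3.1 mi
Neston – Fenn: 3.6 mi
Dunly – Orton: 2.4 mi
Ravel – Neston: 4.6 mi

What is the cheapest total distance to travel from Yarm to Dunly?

5.8 mi

Enumerating some paths:
Yarm–Neston–Fenn–Dunly: 1.3+3.6+3.1 = 8
Yarm–Neston–Orton–Fenn–Dunly: 1.3+2.1+3.1+3.1 = 9.6
Yarm–Neston–Orton–Dunly: 1.3+2.1+2.4 = 5.8
Cheapest is Yarm–Neston–Orton–Dunly at 5.8 mi.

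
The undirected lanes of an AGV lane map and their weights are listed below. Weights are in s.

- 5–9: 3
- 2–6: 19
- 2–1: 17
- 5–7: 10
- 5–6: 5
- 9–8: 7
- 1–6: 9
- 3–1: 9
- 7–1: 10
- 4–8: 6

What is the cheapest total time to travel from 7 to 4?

Settle nodes by increasing distance from 7:
7: 0
1: 10  (via 7)
5: 10  (via 7)
9: 13  (via 5)
6: 15  (via 5)
3: 19  (via 1)
8: 20  (via 9)
4: 26  (via 8)
Shortest route: 7 → 5 → 9 → 8 → 4 = 26 s.

26 s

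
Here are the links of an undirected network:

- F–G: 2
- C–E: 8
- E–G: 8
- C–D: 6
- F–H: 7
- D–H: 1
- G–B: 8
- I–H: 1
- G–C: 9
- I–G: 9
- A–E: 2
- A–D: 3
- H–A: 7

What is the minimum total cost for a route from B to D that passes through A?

Shortest B→A: B → G → E → A = 18
Shortest A→D: A → D = 3
Total via A: 18 + 3 = 21.

21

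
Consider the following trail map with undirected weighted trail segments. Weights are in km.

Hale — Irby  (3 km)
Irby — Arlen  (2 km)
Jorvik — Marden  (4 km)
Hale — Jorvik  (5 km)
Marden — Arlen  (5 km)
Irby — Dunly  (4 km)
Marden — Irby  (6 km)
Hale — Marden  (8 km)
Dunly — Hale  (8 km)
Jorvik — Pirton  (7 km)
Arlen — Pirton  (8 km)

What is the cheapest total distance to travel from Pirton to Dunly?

14 km

Compare a few routes:
Pirton - Jorvik - Hale - Irby - Dunly: 7+5+3+4 = 19
Pirton - Arlen - Irby - Dunly: 8+2+4 = 14
Cheapest is Pirton - Arlen - Irby - Dunly at 14 km.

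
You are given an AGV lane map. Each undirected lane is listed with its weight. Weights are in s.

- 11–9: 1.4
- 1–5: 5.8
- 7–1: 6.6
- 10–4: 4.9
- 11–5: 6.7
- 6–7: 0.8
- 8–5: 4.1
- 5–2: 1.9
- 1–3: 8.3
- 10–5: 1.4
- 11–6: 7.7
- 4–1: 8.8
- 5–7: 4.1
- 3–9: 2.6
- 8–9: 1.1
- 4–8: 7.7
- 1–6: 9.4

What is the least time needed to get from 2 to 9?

7.1 s

Candidate routes:
2 → 5 → 7 → 6 → 11 → 9: 1.9+4.1+0.8+7.7+1.4 = 15.9
2 → 5 → 8 → 9: 1.9+4.1+1.1 = 7.1
2 → 5 → 11 → 9: 1.9+6.7+1.4 = 10
The minimum is 7.1 s via 2 → 5 → 8 → 9.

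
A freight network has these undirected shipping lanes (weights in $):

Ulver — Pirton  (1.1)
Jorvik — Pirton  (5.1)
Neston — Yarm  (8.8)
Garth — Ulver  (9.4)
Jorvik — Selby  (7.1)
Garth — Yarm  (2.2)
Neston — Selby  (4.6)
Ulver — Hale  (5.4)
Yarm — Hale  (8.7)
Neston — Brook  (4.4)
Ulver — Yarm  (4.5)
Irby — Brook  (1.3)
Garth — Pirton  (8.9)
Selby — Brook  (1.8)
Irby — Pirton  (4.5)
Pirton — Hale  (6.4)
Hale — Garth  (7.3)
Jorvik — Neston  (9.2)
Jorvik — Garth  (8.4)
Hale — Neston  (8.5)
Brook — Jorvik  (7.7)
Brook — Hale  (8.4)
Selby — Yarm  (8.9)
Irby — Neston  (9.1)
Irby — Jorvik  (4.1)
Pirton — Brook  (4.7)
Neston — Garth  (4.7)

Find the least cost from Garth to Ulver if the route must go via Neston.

Best Garth to Neston: Garth → Neston costing 4.7
Shortest Neston→Ulver: Neston → Brook → Pirton → Ulver = 10.2
Total via Neston: 4.7 + 10.2 = $14.9.

$14.9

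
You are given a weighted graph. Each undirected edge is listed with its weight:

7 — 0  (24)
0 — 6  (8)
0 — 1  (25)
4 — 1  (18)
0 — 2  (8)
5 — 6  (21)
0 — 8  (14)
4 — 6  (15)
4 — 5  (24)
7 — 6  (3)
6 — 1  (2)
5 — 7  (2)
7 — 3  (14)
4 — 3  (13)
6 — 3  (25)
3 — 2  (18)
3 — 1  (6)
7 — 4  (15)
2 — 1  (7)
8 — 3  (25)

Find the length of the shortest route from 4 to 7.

15

Candidate routes:
4 - 7: 15 = 15
4 - 6 - 7: 15+3 = 18
Cheapest is 4 - 7 at 15.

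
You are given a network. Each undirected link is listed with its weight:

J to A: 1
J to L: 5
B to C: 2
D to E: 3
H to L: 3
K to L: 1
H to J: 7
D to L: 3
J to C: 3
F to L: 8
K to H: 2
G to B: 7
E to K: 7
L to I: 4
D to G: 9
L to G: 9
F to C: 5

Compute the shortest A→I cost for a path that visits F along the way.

Best A to F: A → J → C → F costing 9
Best F to I: F → L → I costing 12
Total via F: 9 + 12 = 21.

21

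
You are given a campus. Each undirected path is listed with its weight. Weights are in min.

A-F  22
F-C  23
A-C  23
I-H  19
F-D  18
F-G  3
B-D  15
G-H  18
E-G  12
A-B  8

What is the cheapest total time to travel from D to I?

58 min

Shortest distances from D:
D: 0
B: 15  (via D)
F: 18  (via D)
G: 21  (via F)
A: 23  (via B)
E: 33  (via G)
H: 39  (via G)
C: 41  (via F)
I: 58  (via H)
Shortest route: D–F–G–H–I = 58 min.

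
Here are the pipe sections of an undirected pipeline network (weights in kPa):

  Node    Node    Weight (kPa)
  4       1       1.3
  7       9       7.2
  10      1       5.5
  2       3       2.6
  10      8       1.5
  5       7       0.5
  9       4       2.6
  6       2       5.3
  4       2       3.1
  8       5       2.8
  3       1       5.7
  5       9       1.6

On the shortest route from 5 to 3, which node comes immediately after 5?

Compare a few routes:
5 → 9 → 4 → 2 → 3: 1.6+2.6+3.1+2.6 = 9.9
5 → 9 → 4 → 1 → 3: 1.6+2.6+1.3+5.7 = 11.2
Cheapest is 5 → 9 → 4 → 2 → 3 at 9.9 kPa.
So from 5 the first move is to 9.

9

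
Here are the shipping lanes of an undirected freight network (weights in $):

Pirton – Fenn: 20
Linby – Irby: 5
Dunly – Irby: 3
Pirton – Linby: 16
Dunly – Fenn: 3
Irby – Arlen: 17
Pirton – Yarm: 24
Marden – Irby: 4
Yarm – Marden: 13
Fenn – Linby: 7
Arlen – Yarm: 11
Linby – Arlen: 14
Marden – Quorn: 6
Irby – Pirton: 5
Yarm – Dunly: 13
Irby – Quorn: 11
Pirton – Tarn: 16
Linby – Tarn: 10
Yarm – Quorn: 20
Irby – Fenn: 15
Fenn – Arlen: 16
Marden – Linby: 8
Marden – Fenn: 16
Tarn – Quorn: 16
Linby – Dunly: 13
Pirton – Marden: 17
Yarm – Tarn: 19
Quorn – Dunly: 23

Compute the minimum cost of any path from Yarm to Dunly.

Enumerating some paths:
Yarm–Marden–Linby–Irby–Dunly: 13+8+5+3 = 29
Yarm–Marden–Irby–Dunly: 13+4+3 = 20
Yarm–Dunly: 13 = 13
Cheapest is Yarm–Dunly at $13.

$13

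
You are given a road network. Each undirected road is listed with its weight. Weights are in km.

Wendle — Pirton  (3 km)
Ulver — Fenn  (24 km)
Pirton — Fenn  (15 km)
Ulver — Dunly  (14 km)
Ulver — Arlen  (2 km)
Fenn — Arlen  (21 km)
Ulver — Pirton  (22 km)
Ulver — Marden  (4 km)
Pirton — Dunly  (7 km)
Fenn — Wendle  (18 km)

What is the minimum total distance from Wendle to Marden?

Candidate routes:
Wendle–Pirton–Dunly–Ulver–Marden: 3+7+14+4 = 28
Wendle–Fenn–Arlen–Ulver–Marden: 18+21+2+4 = 45
Wendle–Pirton–Ulver–Marden: 3+22+4 = 29
Cheapest is Wendle–Pirton–Dunly–Ulver–Marden at 28 km.

28 km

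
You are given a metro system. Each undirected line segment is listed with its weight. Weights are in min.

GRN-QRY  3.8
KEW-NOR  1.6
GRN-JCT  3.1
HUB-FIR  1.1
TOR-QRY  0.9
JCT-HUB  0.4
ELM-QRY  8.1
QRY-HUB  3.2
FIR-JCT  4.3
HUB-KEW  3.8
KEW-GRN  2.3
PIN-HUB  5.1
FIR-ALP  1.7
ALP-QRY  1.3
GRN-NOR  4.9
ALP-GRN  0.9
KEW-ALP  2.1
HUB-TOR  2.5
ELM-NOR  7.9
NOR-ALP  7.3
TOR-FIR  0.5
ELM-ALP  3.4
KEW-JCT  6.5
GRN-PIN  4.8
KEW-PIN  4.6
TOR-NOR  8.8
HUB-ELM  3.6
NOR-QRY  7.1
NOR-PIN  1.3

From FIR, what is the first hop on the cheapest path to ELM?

Candidate routes:
FIR - TOR - QRY - ALP - ELM: 0.5+0.9+1.3+3.4 = 6.1
FIR - ALP - ELM: 1.7+3.4 = 5.1
FIR - HUB - ELM: 1.1+3.6 = 4.7
Cheapest is FIR - HUB - ELM at 4.7 min.
So from FIR the first move is to HUB.

HUB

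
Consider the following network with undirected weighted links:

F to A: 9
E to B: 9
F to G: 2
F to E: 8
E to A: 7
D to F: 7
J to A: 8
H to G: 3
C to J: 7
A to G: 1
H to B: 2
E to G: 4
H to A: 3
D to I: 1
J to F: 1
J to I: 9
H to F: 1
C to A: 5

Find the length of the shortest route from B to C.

10

Candidate routes:
B → H → F → G → A → C: 2+1+2+1+5 = 11
B → H → F → J → C: 2+1+1+7 = 11
B → H → A → C: 2+3+5 = 10
B → H → G → A → C: 2+3+1+5 = 11
Cheapest is B → H → A → C at 10.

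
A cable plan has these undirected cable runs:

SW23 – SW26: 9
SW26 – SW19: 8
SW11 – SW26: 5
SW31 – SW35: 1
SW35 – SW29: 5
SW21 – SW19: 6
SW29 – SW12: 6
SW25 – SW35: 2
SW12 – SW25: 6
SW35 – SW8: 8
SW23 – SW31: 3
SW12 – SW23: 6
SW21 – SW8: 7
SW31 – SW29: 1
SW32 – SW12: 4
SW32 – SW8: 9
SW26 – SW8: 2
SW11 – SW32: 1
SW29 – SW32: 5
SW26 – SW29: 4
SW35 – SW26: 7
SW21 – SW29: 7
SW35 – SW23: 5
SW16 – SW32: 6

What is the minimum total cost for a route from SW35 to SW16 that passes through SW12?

Shortest SW35→SW12: SW35 → SW31 → SW29 → SW12 = 8
Best SW12 to SW16: SW12 → SW32 → SW16 costing 10
Total via SW12: 8 + 10 = 18.

18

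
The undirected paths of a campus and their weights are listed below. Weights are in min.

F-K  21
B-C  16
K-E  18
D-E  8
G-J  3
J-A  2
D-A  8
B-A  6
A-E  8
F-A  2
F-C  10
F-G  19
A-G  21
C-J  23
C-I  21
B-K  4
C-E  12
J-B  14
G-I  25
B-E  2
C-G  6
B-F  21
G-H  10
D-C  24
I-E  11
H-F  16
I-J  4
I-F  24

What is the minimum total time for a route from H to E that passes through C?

28 min

Shortest H→C: H–G–C = 16
Shortest C→E: C–E = 12
Total via C: 16 + 12 = 28 min.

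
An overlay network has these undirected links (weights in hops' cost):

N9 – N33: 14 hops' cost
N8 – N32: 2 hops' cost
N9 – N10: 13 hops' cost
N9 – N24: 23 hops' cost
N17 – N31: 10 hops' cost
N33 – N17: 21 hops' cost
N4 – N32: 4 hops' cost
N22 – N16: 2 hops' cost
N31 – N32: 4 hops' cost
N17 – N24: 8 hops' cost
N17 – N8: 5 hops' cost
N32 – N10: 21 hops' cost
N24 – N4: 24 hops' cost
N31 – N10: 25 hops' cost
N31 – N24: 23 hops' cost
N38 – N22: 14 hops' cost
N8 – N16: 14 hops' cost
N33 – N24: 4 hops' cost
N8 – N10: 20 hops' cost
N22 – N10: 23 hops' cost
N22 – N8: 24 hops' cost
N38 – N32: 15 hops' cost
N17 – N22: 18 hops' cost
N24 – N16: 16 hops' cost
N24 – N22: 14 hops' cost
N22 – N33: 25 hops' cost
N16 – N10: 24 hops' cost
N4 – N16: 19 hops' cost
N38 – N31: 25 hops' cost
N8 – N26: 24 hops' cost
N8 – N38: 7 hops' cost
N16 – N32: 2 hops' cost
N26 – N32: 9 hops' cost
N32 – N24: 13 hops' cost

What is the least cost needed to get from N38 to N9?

Compare a few routes:
N38 → N8 → N17 → N24 → N33 → N9: 7+5+8+4+14 = 38
N38 → N8 → N32 → N24 → N33 → N9: 7+2+13+4+14 = 40
N38 → N8 → N10 → N9: 7+20+13 = 40
The minimum is 38 hops' cost via N38 → N8 → N17 → N24 → N33 → N9.

38 hops' cost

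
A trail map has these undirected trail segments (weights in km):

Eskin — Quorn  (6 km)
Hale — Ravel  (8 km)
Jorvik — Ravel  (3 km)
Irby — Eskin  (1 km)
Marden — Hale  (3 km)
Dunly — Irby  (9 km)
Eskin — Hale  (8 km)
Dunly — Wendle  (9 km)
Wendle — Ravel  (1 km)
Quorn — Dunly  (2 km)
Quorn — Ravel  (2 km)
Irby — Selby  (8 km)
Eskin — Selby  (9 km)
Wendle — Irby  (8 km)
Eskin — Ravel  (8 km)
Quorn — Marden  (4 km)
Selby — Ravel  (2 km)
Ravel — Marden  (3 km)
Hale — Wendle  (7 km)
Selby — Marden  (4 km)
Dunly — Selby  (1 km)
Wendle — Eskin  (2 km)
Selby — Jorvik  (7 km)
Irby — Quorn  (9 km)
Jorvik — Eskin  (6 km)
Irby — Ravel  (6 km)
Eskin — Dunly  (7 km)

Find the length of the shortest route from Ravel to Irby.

4 km

Settle nodes by increasing distance from Ravel:
Ravel: 0
Wendle: 1  (via Ravel)
Selby: 2  (via Ravel)
Quorn: 2  (via Ravel)
Jorvik: 3  (via Ravel)
Dunly: 3  (via Selby)
Marden: 3  (via Ravel)
Eskin: 3  (via Wendle)
Irby: 4  (via Eskin)
Shortest route: Ravel → Wendle → Eskin → Irby = 4 km.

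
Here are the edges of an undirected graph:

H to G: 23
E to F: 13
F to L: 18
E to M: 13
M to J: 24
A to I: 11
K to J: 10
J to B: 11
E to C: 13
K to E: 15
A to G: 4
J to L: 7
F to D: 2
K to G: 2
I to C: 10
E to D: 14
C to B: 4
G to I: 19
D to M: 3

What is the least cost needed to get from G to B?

23

Shortest distances from G:
G: 0
K: 2  (via G)
A: 4  (via G)
J: 12  (via K)
I: 15  (via A)
E: 17  (via K)
L: 19  (via J)
B: 23  (via J)
Shortest route: G–K–J–B = 23.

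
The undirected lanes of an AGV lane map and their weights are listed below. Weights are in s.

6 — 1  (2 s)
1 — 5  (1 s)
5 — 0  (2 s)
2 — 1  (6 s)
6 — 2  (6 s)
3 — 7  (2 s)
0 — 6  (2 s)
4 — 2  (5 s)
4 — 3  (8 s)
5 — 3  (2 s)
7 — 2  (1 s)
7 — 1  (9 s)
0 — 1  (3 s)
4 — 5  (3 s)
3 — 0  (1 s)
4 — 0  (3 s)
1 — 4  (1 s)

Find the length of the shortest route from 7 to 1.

Running Dijkstra from 7:
7: 0
2: 1  (via 7)
3: 2  (via 7)
0: 3  (via 3)
5: 4  (via 3)
1: 5  (via 5)
Shortest route: 7 → 3 → 5 → 1 = 5 s.

5 s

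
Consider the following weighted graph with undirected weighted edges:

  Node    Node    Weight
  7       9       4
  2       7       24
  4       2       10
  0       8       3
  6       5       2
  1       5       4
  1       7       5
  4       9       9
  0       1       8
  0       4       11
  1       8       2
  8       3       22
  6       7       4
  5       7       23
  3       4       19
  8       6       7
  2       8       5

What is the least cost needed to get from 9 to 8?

Shortest distances from 9:
9: 0
7: 4  (via 9)
6: 8  (via 7)
1: 9  (via 7)
4: 9  (via 9)
5: 10  (via 6)
8: 11  (via 1)
Shortest route: 9 → 7 → 1 → 8 = 11.

11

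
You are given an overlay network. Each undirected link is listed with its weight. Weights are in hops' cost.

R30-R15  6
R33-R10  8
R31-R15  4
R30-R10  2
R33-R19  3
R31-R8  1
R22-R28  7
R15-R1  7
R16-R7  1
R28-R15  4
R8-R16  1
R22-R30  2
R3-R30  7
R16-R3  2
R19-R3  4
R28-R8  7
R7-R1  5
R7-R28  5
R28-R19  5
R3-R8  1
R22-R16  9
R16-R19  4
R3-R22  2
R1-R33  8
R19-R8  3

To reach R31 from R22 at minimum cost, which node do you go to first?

Enumerating some paths:
R22–R3–R8–R31: 2+1+1 = 4
R22–R3–R16–R8–R31: 2+2+1+1 = 6
The minimum is 4 hops' cost via R22–R3–R8–R31.
So from R22 the first move is to R3.

R3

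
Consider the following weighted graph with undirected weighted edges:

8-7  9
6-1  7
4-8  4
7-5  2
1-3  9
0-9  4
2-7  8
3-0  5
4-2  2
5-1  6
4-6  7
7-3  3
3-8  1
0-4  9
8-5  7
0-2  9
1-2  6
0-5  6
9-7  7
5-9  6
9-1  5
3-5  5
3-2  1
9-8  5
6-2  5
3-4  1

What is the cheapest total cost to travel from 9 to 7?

7

Enumerating some paths:
9 → 7: 7 = 7
9 → 5 → 7: 6+2 = 8
9 → 8 → 3 → 7: 5+1+3 = 9
The minimum is 7 via 9 → 7.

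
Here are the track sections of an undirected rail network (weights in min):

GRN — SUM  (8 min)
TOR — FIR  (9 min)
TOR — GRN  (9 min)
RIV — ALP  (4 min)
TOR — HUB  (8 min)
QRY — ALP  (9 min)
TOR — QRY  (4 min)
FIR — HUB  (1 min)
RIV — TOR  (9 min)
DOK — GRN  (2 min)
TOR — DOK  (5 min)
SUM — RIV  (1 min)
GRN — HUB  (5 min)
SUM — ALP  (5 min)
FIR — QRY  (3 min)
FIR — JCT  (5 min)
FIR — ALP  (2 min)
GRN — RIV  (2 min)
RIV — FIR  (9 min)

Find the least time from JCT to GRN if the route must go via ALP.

13 min

Best JCT to ALP: JCT–FIR–ALP costing 7
Shortest ALP→GRN: ALP–RIV–GRN = 6
Total via ALP: 7 + 6 = 13 min.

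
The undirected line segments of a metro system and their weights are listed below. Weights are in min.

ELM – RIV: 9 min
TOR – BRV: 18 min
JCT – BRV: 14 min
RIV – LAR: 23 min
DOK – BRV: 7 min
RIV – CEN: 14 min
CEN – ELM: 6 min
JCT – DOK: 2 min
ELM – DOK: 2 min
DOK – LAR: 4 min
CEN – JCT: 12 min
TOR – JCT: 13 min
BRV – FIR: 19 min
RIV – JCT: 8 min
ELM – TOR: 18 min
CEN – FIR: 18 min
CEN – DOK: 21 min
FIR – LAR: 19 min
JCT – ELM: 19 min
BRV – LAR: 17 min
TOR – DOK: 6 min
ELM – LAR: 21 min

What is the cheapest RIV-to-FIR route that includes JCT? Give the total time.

Shortest RIV→JCT: RIV → JCT = 8
Shortest JCT→FIR: JCT → DOK → LAR → FIR = 25
Total via JCT: 8 + 25 = 33 min.

33 min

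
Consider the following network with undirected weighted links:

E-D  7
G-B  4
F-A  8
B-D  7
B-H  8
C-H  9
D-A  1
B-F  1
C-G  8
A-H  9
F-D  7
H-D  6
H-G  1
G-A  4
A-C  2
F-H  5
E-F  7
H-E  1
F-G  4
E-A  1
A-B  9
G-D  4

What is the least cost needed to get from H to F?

Compare a few routes:
H - F: 5 = 5
H - E - F: 1+7 = 8
H - G - B - F: 1+4+1 = 6
Cheapest is H - F at 5.

5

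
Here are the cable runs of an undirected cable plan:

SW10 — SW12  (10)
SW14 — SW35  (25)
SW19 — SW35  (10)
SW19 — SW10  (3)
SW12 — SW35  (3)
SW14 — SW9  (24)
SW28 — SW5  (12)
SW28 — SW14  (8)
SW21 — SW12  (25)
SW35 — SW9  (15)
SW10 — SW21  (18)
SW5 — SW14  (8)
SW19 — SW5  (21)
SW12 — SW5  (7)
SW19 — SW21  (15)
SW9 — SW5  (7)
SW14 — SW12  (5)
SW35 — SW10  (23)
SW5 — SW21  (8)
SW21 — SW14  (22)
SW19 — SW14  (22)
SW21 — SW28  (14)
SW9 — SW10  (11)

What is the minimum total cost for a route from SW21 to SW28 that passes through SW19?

Best SW21 to SW19: SW21–SW19 costing 15
Shortest SW19→SW28: SW19–SW10–SW12–SW14–SW28 = 26
Total via SW19: 15 + 26 = 41.

41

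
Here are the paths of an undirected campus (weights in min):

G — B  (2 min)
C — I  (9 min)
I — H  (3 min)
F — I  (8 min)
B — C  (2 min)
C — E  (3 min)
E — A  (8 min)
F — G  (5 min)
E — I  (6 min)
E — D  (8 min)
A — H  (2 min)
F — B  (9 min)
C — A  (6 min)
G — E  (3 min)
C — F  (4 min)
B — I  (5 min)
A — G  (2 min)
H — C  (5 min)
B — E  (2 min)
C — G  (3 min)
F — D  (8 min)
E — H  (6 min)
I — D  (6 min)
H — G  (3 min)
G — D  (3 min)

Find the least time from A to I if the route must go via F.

15 min

Best A to F: A–G–F costing 7
Best F to I: F–I costing 8
Total via F: 7 + 8 = 15 min.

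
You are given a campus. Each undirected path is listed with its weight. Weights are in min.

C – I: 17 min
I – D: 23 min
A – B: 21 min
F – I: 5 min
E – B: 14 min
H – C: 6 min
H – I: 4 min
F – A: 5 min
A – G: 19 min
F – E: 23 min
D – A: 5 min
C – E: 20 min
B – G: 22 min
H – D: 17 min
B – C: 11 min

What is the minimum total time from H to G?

Running Dijkstra from H:
H: 0
I: 4  (via H)
C: 6  (via H)
F: 9  (via I)
A: 14  (via F)
B: 17  (via C)
D: 17  (via H)
E: 26  (via C)
G: 33  (via A)
Shortest route: H → I → F → A → G = 33 min.

33 min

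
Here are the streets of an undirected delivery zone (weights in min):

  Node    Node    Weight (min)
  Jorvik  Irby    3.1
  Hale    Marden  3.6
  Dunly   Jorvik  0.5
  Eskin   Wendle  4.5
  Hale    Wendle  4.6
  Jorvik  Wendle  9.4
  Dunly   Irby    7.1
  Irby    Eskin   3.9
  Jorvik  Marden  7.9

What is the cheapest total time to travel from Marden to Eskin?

Enumerating some paths:
Marden → Jorvik → Dunly → Irby → Eskin: 7.9+0.5+7.1+3.9 = 19.4
Marden → Jorvik → Wendle → Eskin: 7.9+9.4+4.5 = 21.8
Marden → Hale → Wendle → Eskin: 3.6+4.6+4.5 = 12.7
Marden → Jorvik → Irby → Eskin: 7.9+3.1+3.9 = 14.9
The minimum is 12.7 min via Marden → Hale → Wendle → Eskin.

12.7 min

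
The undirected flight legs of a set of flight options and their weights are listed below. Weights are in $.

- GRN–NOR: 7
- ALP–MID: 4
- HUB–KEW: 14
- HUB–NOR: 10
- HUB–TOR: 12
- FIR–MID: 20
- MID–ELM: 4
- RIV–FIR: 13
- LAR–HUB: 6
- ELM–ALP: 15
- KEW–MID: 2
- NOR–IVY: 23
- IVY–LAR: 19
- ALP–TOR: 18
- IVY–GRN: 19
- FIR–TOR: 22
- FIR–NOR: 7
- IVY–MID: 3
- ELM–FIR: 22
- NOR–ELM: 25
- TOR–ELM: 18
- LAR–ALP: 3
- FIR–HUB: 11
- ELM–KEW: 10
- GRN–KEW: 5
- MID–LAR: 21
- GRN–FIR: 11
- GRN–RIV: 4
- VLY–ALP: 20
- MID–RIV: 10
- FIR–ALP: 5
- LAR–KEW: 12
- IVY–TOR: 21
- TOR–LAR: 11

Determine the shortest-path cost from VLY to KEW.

$26

Shortest distances from VLY:
VLY: 0
ALP: 20  (via VLY)
LAR: 23  (via ALP)
MID: 24  (via ALP)
FIR: 25  (via ALP)
KEW: 26  (via MID)
Shortest route: VLY → ALP → MID → KEW = $26.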